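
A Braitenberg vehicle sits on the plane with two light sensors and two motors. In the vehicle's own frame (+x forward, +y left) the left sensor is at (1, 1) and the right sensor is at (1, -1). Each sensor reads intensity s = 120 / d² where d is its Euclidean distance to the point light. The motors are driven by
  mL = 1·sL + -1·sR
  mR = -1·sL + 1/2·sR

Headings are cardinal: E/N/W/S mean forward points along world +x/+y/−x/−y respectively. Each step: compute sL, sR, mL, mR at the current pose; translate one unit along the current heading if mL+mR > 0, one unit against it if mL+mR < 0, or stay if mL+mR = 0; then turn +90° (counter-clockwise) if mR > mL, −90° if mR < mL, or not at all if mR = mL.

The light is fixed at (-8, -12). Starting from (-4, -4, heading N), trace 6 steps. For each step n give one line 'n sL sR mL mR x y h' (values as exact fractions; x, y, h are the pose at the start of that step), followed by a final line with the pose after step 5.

0 4/3 60/53 32/159 -122/159 -4 -4 N
1 120/89 120/61 -3360/5429 -1980/5429 -4 -5 E
2 30/17 3/2 9/34 -69/68 -5 -5 N
3 24/13 120/41 -576/533 -204/533 -5 -6 E
4 12/5 60/29 48/145 -198/145 -6 -6 N
5 8/3 24/5 -32/15 -4/15 -6 -7 E
final -7 -7 N

n=0: pose=(-4,-4,N); sL=4/3, sR=60/53; mL=32/159, mR=-122/159; mL+mR=-30/53 → advance -1; mR−mL=-154/159 → turn -1·90°
n=1: pose=(-4,-5,E); sL=120/89, sR=120/61; mL=-3360/5429, mR=-1980/5429; mL+mR=-60/61 → advance -1; mR−mL=1380/5429 → turn +1·90°
n=2: pose=(-5,-5,N); sL=30/17, sR=3/2; mL=9/34, mR=-69/68; mL+mR=-3/4 → advance -1; mR−mL=-87/68 → turn -1·90°
n=3: pose=(-5,-6,E); sL=24/13, sR=120/41; mL=-576/533, mR=-204/533; mL+mR=-60/41 → advance -1; mR−mL=372/533 → turn +1·90°
n=4: pose=(-6,-6,N); sL=12/5, sR=60/29; mL=48/145, mR=-198/145; mL+mR=-30/29 → advance -1; mR−mL=-246/145 → turn -1·90°
n=5: pose=(-6,-7,E); sL=8/3, sR=24/5; mL=-32/15, mR=-4/15; mL+mR=-12/5 → advance -1; mR−mL=28/15 → turn +1·90°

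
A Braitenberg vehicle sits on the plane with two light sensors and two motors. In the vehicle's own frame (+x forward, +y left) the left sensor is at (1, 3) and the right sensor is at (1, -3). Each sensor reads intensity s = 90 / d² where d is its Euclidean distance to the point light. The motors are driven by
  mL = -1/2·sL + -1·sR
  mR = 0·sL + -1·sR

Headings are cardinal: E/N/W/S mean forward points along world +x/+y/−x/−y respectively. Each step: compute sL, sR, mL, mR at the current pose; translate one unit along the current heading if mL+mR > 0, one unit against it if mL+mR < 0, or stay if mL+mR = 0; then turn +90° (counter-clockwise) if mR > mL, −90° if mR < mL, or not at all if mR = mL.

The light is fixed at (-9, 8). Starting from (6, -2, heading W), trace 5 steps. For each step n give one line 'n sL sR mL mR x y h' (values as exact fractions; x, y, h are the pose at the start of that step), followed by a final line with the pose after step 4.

0 18/73 18/49 -1755/3577 -18/49 6 -2 W
1 45/241 9/29 -5643/13978 -9/29 7 -2 S
2 18/65 90/433 -9747/28145 -90/433 7 -1 E
3 45/104 45/194 -9045/20176 -45/194 6 -1 N
4 18/73 18/49 -1755/3577 -18/49 6 -2 W
final 7 -2 S

n=0: pose=(6,-2,W); sL=18/73, sR=18/49; mL=-1755/3577, mR=-18/49; mL+mR=-3069/3577 → advance -1; mR−mL=9/73 → turn +1·90°
n=1: pose=(7,-2,S); sL=45/241, sR=9/29; mL=-5643/13978, mR=-9/29; mL+mR=-9981/13978 → advance -1; mR−mL=45/482 → turn +1·90°
n=2: pose=(7,-1,E); sL=18/65, sR=90/433; mL=-9747/28145, mR=-90/433; mL+mR=-15597/28145 → advance -1; mR−mL=9/65 → turn +1·90°
n=3: pose=(6,-1,N); sL=45/104, sR=45/194; mL=-9045/20176, mR=-45/194; mL+mR=-13725/20176 → advance -1; mR−mL=45/208 → turn +1·90°
n=4: pose=(6,-2,W); sL=18/73, sR=18/49; mL=-1755/3577, mR=-18/49; mL+mR=-3069/3577 → advance -1; mR−mL=9/73 → turn +1·90°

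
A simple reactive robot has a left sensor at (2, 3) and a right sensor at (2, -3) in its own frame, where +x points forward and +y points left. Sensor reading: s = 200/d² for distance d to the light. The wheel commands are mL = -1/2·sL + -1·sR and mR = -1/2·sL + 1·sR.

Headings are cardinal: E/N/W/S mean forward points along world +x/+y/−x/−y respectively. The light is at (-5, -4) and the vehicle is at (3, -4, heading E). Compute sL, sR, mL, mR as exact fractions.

200/109 200/109 -300/109 100/109

left sensor world pos  = (5, -1); dL² = 109
right sensor world pos = (5, -7); dR² = 109
sL = 200/109 = 200/109
sR = 200/109 = 200/109
mL = -1/2·sL + -1·sR = -300/109
mR = -1/2·sL + 1·sR = 100/109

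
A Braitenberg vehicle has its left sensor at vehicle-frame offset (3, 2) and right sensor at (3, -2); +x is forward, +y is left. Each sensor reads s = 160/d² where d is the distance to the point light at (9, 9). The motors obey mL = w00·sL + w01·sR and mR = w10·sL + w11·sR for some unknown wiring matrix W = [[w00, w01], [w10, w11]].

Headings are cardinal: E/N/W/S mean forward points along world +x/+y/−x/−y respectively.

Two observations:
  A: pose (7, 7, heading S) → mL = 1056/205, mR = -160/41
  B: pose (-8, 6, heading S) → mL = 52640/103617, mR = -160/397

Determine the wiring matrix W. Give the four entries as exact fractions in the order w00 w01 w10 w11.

1/2 1/2 0 -1

obs A: pose=(7,7,S) → sL=32/5, sR=160/41, mL=1056/205, mR=-160/41
obs B: pose=(-8,6,S) → sL=160/261, sR=160/397, mL=52640/103617, mR=-160/397
sensor matrix S = [[32/5, 160/41], [160/261, 160/397]]; det S = 794624/4248297
solve [mL_A; mL_B] = S·[w00; w01] and [mR_A; mR_B] = S·[w10; w11]:
  w00 = 1/2, w01 = 1/2, w10 = 0, w11 = -1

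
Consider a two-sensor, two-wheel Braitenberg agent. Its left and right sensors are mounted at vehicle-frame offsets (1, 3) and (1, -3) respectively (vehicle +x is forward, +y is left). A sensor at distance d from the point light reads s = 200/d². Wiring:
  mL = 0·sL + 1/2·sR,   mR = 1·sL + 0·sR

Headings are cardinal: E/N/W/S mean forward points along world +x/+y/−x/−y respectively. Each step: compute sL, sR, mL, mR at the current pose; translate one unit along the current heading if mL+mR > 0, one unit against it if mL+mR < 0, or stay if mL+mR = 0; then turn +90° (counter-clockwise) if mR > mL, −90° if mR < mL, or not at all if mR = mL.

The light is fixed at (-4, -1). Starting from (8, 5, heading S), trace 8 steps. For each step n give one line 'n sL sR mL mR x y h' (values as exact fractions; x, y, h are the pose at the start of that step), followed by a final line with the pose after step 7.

0 4/5 100/53 50/53 4/5 8 5 S
1 8/5 40/37 20/37 8/5 8 4 W
2 50/53 5/2 5/4 50/53 7 4 S
3 200/101 200/149 100/149 200/101 7 3 W
4 100/89 100/29 50/29 100/89 6 3 S
5 200/81 200/117 100/117 200/81 6 2 W
6 50/37 5 5/2 50/37 5 2 S
7 40/13 200/89 100/89 40/13 5 1 W
final 4 1 S

n=0: pose=(8,5,S); sL=4/5, sR=100/53; mL=50/53, mR=4/5; mL+mR=462/265 → advance +1; mR−mL=-38/265 → turn -1·90°
n=1: pose=(8,4,W); sL=8/5, sR=40/37; mL=20/37, mR=8/5; mL+mR=396/185 → advance +1; mR−mL=196/185 → turn +1·90°
n=2: pose=(7,4,S); sL=50/53, sR=5/2; mL=5/4, mR=50/53; mL+mR=465/212 → advance +1; mR−mL=-65/212 → turn -1·90°
n=3: pose=(7,3,W); sL=200/101, sR=200/149; mL=100/149, mR=200/101; mL+mR=39900/15049 → advance +1; mR−mL=19700/15049 → turn +1·90°
n=4: pose=(6,3,S); sL=100/89, sR=100/29; mL=50/29, mR=100/89; mL+mR=7350/2581 → advance +1; mR−mL=-1550/2581 → turn -1·90°
n=5: pose=(6,2,W); sL=200/81, sR=200/117; mL=100/117, mR=200/81; mL+mR=3500/1053 → advance +1; mR−mL=1700/1053 → turn +1·90°
n=6: pose=(5,2,S); sL=50/37, sR=5; mL=5/2, mR=50/37; mL+mR=285/74 → advance +1; mR−mL=-85/74 → turn -1·90°
n=7: pose=(5,1,W); sL=40/13, sR=200/89; mL=100/89, mR=40/13; mL+mR=4860/1157 → advance +1; mR−mL=2260/1157 → turn +1·90°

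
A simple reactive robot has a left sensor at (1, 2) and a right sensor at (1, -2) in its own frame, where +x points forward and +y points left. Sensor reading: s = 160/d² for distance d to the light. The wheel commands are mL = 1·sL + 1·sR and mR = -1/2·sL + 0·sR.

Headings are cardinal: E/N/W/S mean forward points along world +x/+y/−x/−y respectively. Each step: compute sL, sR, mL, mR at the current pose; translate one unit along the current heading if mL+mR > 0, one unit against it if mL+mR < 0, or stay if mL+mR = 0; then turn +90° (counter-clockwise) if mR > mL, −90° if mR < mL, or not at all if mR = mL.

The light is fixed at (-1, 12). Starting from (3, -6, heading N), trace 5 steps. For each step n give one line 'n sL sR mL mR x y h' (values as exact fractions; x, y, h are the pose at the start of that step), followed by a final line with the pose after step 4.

0 160/293 32/65 19776/19045 -80/293 3 -6 N
1 16/25 80/193 5088/4825 -8/25 3 -5 E
2 160/373 160/333 112960/124209 -80/373 4 -5 S
3 5/13 10/17 215/221 -5/26 4 -6 W
4 160/293 32/65 19776/19045 -80/293 3 -6 N
final 3 -5 E

n=0: pose=(3,-6,N); sL=160/293, sR=32/65; mL=19776/19045, mR=-80/293; mL+mR=14576/19045 → advance +1; mR−mL=-24976/19045 → turn -1·90°
n=1: pose=(3,-5,E); sL=16/25, sR=80/193; mL=5088/4825, mR=-8/25; mL+mR=3544/4825 → advance +1; mR−mL=-6632/4825 → turn -1·90°
n=2: pose=(4,-5,S); sL=160/373, sR=160/333; mL=112960/124209, mR=-80/373; mL+mR=86320/124209 → advance +1; mR−mL=-139600/124209 → turn -1·90°
n=3: pose=(4,-6,W); sL=5/13, sR=10/17; mL=215/221, mR=-5/26; mL+mR=345/442 → advance +1; mR−mL=-515/442 → turn -1·90°
n=4: pose=(3,-6,N); sL=160/293, sR=32/65; mL=19776/19045, mR=-80/293; mL+mR=14576/19045 → advance +1; mR−mL=-24976/19045 → turn -1·90°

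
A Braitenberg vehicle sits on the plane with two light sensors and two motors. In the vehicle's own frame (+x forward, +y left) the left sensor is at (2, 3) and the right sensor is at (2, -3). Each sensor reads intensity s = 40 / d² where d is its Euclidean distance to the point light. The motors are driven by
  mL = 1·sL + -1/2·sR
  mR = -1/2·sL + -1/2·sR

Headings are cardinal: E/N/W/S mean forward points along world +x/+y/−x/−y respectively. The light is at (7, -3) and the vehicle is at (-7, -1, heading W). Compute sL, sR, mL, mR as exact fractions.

40/257 40/281 6100/72217 -10760/72217

left sensor world pos  = (-9, -4); dL² = 257
right sensor world pos = (-9, 2); dR² = 281
sL = 40/257 = 40/257
sR = 40/281 = 40/281
mL = 1·sL + -1/2·sR = 6100/72217
mR = -1/2·sL + -1/2·sR = -10760/72217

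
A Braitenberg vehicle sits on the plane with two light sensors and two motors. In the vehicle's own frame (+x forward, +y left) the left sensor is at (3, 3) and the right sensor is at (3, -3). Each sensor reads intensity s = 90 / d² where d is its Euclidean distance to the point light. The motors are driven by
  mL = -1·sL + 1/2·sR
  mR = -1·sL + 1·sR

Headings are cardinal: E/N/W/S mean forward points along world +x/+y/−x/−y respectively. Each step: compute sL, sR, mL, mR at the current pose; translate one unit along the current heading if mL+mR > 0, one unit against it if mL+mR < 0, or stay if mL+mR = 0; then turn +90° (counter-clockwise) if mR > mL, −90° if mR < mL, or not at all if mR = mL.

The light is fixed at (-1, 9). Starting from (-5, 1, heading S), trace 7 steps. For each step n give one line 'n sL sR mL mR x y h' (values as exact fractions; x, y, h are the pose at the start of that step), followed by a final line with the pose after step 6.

n=0: pose=(-5,1,S); sL=45/61, sR=9/17; mL=-981/2074, mR=-216/1037; mL+mR=-1413/2074 → advance -1; mR−mL=9/34 → turn +1·90°
n=1: pose=(-5,2,E); sL=90/17, sR=90/101; mL=-8325/1717, mR=-7560/1717; mL+mR=-15885/1717 → advance -1; mR−mL=45/101 → turn +1·90°
n=2: pose=(-6,2,N); sL=9/8, sR=9/2; mL=9/8, mR=27/8; mL+mR=9/2 → advance +1; mR−mL=9/4 → turn +1·90°
n=3: pose=(-6,3,W); sL=18/29, sR=90/73; mL=-9/2117, mR=1296/2117; mL+mR=1287/2117 → advance +1; mR−mL=45/73 → turn +1·90°
n=4: pose=(-7,3,S); sL=1, sR=5/9; mL=-13/18, mR=-4/9; mL+mR=-7/6 → advance -1; mR−mL=5/18 → turn +1·90°
n=5: pose=(-7,4,E); sL=90/13, sR=90/73; mL=-5985/949, mR=-5400/949; mL+mR=-11385/949 → advance -1; mR−mL=45/73 → turn +1·90°
n=6: pose=(-8,4,N); sL=45/52, sR=9/2; mL=18/13, mR=189/52; mL+mR=261/52 → advance +1; mR−mL=9/4 → turn +1·90°

0 45/61 9/17 -981/2074 -216/1037 -5 1 S
1 90/17 90/101 -8325/1717 -7560/1717 -5 2 E
2 9/8 9/2 9/8 27/8 -6 2 N
3 18/29 90/73 -9/2117 1296/2117 -6 3 W
4 1 5/9 -13/18 -4/9 -7 3 S
5 90/13 90/73 -5985/949 -5400/949 -7 4 E
6 45/52 9/2 18/13 189/52 -8 4 N
final -8 5 W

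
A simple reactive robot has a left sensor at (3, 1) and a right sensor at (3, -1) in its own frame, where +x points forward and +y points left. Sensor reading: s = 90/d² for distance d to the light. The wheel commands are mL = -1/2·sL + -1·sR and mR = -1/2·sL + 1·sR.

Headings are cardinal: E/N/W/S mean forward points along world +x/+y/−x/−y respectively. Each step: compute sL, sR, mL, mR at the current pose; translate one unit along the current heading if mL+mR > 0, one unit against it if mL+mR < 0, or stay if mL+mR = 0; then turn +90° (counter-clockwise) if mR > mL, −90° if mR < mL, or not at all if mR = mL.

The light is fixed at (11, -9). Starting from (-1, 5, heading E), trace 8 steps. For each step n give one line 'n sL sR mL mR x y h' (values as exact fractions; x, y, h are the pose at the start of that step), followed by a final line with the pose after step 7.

n=0: pose=(-1,5,E); sL=5/17, sR=9/25; mL=-431/850, mR=181/850; mL+mR=-5/17 → advance -1; mR−mL=18/25 → turn +1·90°
n=1: pose=(-2,5,N); sL=18/97, sR=90/433; mL=-12627/42001, mR=4833/42001; mL+mR=-18/97 → advance -1; mR−mL=180/433 → turn +1·90°
n=2: pose=(-2,4,W); sL=9/40, sR=45/226; mL=-2817/9040, mR=783/9040; mL+mR=-9/40 → advance -1; mR−mL=45/113 → turn +1·90°
n=3: pose=(-1,4,S); sL=90/221, sR=90/269; mL=-31995/59449, mR=7785/59449; mL+mR=-90/221 → advance -1; mR−mL=180/269 → turn +1·90°
n=4: pose=(-1,5,E); sL=5/17, sR=9/25; mL=-431/850, mR=181/850; mL+mR=-5/17 → advance -1; mR−mL=18/25 → turn +1·90°
n=5: pose=(-2,5,N); sL=18/97, sR=90/433; mL=-12627/42001, mR=4833/42001; mL+mR=-18/97 → advance -1; mR−mL=180/433 → turn +1·90°
n=6: pose=(-2,4,W); sL=9/40, sR=45/226; mL=-2817/9040, mR=783/9040; mL+mR=-9/40 → advance -1; mR−mL=45/113 → turn +1·90°
n=7: pose=(-1,4,S); sL=90/221, sR=90/269; mL=-31995/59449, mR=7785/59449; mL+mR=-90/221 → advance -1; mR−mL=180/269 → turn +1·90°

0 5/17 9/25 -431/850 181/850 -1 5 E
1 18/97 90/433 -12627/42001 4833/42001 -2 5 N
2 9/40 45/226 -2817/9040 783/9040 -2 4 W
3 90/221 90/269 -31995/59449 7785/59449 -1 4 S
4 5/17 9/25 -431/850 181/850 -1 5 E
5 18/97 90/433 -12627/42001 4833/42001 -2 5 N
6 9/40 45/226 -2817/9040 783/9040 -2 4 W
7 90/221 90/269 -31995/59449 7785/59449 -1 4 S
final -1 5 E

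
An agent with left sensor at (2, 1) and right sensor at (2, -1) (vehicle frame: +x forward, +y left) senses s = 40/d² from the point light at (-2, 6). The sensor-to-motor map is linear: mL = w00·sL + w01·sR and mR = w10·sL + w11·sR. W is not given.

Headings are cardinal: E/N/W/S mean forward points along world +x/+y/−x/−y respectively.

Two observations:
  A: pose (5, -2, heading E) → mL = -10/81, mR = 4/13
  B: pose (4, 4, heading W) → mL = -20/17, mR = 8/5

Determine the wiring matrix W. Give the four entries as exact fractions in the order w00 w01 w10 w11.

0 -1/2 1 0

obs A: pose=(5,-2,E) → sL=4/13, sR=20/81, mL=-10/81, mR=4/13
obs B: pose=(4,4,W) → sL=8/5, sR=40/17, mL=-20/17, mR=8/5
sensor matrix S = [[4/13, 20/81], [8/5, 40/17]]; det S = 5888/17901
solve [mL_A; mL_B] = S·[w00; w01] and [mR_A; mR_B] = S·[w10; w11]:
  w00 = 0, w01 = -1/2, w10 = 1, w11 = 0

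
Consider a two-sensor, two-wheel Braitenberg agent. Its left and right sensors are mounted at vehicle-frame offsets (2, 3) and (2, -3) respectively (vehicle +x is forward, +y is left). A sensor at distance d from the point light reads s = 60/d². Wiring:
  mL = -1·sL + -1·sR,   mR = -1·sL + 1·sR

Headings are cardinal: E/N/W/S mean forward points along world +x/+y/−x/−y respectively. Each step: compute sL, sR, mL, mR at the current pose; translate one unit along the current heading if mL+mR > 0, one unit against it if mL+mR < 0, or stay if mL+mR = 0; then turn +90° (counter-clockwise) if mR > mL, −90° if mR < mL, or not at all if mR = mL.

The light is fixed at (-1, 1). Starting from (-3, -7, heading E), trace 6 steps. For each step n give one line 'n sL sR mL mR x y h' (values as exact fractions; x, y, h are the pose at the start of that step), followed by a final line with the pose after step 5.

n=0: pose=(-3,-7,E); sL=12/5, sR=60/121; mL=-1752/605, mR=-1152/605; mL+mR=-24/5 → advance -1; mR−mL=120/121 → turn +1·90°
n=1: pose=(-4,-7,N); sL=5/6, sR=5/3; mL=-5/2, mR=5/6; mL+mR=-5/3 → advance -1; mR−mL=10/3 → turn +1·90°
n=2: pose=(-4,-8,W); sL=60/169, sR=60/61; mL=-13800/10309, mR=6480/10309; mL+mR=-120/169 → advance -1; mR−mL=120/61 → turn +1·90°
n=3: pose=(-3,-8,S); sL=30/61, sR=30/73; mL=-4020/4453, mR=-360/4453; mL+mR=-60/61 → advance -1; mR−mL=60/73 → turn +1·90°
n=4: pose=(-3,-7,E); sL=12/5, sR=60/121; mL=-1752/605, mR=-1152/605; mL+mR=-24/5 → advance -1; mR−mL=120/121 → turn +1·90°
n=5: pose=(-4,-7,N); sL=5/6, sR=5/3; mL=-5/2, mR=5/6; mL+mR=-5/3 → advance -1; mR−mL=10/3 → turn +1·90°

0 12/5 60/121 -1752/605 -1152/605 -3 -7 E
1 5/6 5/3 -5/2 5/6 -4 -7 N
2 60/169 60/61 -13800/10309 6480/10309 -4 -8 W
3 30/61 30/73 -4020/4453 -360/4453 -3 -8 S
4 12/5 60/121 -1752/605 -1152/605 -3 -7 E
5 5/6 5/3 -5/2 5/6 -4 -7 N
final -4 -8 W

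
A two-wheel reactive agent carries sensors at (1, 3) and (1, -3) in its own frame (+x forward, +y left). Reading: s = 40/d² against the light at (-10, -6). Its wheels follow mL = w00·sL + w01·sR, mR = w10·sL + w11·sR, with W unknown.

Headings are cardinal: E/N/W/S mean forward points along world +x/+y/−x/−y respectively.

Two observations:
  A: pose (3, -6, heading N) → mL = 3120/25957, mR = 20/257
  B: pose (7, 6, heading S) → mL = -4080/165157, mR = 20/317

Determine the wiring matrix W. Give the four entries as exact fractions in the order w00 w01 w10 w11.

1/2 -1/2 0 1/2

obs A: pose=(3,-6,N) → sL=40/101, sR=40/257, mL=3120/25957, mR=20/257
obs B: pose=(7,6,S) → sL=40/521, sR=40/317, mL=-4080/165157, mR=20/317
sensor matrix S = [[40/101, 40/257], [40/521, 40/317]]; det S = 163008000/4286980249
solve [mL_A; mL_B] = S·[w00; w01] and [mR_A; mR_B] = S·[w10; w11]:
  w00 = 1/2, w01 = -1/2, w10 = 0, w11 = 1/2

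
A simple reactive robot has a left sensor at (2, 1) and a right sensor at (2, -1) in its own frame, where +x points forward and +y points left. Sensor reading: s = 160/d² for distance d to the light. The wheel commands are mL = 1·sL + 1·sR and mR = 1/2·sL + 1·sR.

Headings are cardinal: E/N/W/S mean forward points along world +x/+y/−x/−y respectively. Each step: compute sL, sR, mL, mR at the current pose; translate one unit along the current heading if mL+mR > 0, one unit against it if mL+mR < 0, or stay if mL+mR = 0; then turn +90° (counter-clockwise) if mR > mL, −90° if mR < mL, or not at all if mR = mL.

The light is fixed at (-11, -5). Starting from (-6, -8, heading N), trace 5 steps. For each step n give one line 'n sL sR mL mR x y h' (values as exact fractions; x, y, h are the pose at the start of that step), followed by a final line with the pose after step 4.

n=0: pose=(-6,-8,N); sL=160/17, sR=160/37; mL=8640/629, mR=5680/629; mL+mR=14320/629 → advance +1; mR−mL=-80/17 → turn -1·90°
n=1: pose=(-6,-7,E); sL=16/5, sR=80/29; mL=864/145, mR=632/145; mL+mR=1496/145 → advance +1; mR−mL=-8/5 → turn -1·90°
n=2: pose=(-5,-7,S); sL=32/13, sR=160/41; mL=3392/533, mR=2736/533; mL+mR=6128/533 → advance +1; mR−mL=-16/13 → turn -1·90°
n=3: pose=(-5,-8,W); sL=5, sR=8; mL=13, mR=21/2; mL+mR=47/2 → advance +1; mR−mL=-5/2 → turn -1·90°
n=4: pose=(-6,-8,N); sL=160/17, sR=160/37; mL=8640/629, mR=5680/629; mL+mR=14320/629 → advance +1; mR−mL=-80/17 → turn -1·90°

0 160/17 160/37 8640/629 5680/629 -6 -8 N
1 16/5 80/29 864/145 632/145 -6 -7 E
2 32/13 160/41 3392/533 2736/533 -5 -7 S
3 5 8 13 21/2 -5 -8 W
4 160/17 160/37 8640/629 5680/629 -6 -8 N
final -6 -7 E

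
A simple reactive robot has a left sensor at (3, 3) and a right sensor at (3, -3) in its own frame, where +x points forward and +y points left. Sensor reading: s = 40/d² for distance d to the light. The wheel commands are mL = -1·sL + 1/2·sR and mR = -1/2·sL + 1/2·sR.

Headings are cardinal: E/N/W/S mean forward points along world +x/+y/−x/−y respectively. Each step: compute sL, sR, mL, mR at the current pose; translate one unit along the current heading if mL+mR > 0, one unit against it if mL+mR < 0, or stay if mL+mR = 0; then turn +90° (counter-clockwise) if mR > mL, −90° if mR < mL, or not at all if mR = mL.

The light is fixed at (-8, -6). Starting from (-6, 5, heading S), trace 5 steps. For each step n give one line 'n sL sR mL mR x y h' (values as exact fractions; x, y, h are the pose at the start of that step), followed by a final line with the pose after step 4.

n=0: pose=(-6,5,S); sL=40/89, sR=8/13; mL=-164/1157, mR=96/1157; mL+mR=-68/1157 → advance -1; mR−mL=20/89 → turn +1·90°
n=1: pose=(-6,6,E); sL=4/25, sR=20/53; mL=38/1325, mR=144/1325; mL+mR=182/1325 → advance +1; mR−mL=2/25 → turn +1·90°
n=2: pose=(-5,6,N); sL=8/45, sR=40/261; mL=-44/435, mR=-16/1305; mL+mR=-148/1305 → advance -1; mR−mL=4/45 → turn +1·90°
n=3: pose=(-5,5,W); sL=5/8, sR=10/49; mL=-205/392, mR=-165/784; mL+mR=-575/784 → advance -1; mR−mL=5/16 → turn +1·90°
n=4: pose=(-4,5,S); sL=40/113, sR=8/13; mL=-68/1469, mR=192/1469; mL+mR=124/1469 → advance +1; mR−mL=20/113 → turn +1·90°

0 40/89 8/13 -164/1157 96/1157 -6 5 S
1 4/25 20/53 38/1325 144/1325 -6 6 E
2 8/45 40/261 -44/435 -16/1305 -5 6 N
3 5/8 10/49 -205/392 -165/784 -5 5 W
4 40/113 8/13 -68/1469 192/1469 -4 5 S
final -4 4 E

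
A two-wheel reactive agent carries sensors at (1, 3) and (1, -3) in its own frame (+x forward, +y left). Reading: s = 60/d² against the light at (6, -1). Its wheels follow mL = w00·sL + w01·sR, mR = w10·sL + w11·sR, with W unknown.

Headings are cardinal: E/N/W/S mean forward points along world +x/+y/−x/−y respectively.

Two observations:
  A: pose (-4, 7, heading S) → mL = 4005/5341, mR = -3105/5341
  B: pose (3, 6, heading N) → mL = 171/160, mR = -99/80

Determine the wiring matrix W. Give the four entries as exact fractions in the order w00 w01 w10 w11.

1 1/2 -1/2 -1

obs A: pose=(-4,7,S) → sL=30/49, sR=30/109, mL=4005/5341, mR=-3105/5341
obs B: pose=(3,6,N) → sL=3/5, sR=15/16, mL=171/160, mR=-99/80
sensor matrix S = [[30/49, 30/109], [3/5, 15/16]]; det S = 17469/42728
solve [mL_A; mL_B] = S·[w00; w01] and [mR_A; mR_B] = S·[w10; w11]:
  w00 = 1, w01 = 1/2, w10 = -1/2, w11 = -1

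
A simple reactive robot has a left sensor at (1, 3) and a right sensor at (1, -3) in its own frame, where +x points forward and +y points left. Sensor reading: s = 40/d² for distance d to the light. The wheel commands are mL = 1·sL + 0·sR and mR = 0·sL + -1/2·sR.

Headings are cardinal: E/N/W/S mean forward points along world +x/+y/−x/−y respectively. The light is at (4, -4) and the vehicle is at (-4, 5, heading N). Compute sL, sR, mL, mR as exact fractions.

40/221 8/25 40/221 -4/25

left sensor world pos  = (-7, 6); dL² = 221
right sensor world pos = (-1, 6); dR² = 125
sL = 40/221 = 40/221
sR = 40/125 = 8/25
mL = 1·sL + 0·sR = 40/221
mR = 0·sL + -1/2·sR = -4/25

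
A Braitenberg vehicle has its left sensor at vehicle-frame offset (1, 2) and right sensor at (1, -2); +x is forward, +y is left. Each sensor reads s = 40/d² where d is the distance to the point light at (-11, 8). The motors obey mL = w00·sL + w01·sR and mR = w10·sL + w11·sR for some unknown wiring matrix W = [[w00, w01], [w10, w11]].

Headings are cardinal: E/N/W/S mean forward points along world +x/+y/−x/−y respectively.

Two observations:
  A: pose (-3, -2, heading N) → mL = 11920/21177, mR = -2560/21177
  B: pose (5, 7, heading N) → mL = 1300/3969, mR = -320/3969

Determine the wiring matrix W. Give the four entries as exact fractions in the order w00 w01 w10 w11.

obs A: pose=(-3,-2,N) → sL=40/117, sR=40/181, mL=11920/21177, mR=-2560/21177
obs B: pose=(5,7,N) → sL=10/49, sR=10/81, mL=1300/3969, mR=-320/3969
sensor matrix S = [[40/117, 40/181], [10/49, 10/81]]; det S = -243200/84051513
solve [mL_A; mL_B] = S·[w00; w01] and [mR_A; mR_B] = S·[w10; w11]:
  w00 = 1, w01 = 1, w10 = -1, w11 = 1

1 1 -1 1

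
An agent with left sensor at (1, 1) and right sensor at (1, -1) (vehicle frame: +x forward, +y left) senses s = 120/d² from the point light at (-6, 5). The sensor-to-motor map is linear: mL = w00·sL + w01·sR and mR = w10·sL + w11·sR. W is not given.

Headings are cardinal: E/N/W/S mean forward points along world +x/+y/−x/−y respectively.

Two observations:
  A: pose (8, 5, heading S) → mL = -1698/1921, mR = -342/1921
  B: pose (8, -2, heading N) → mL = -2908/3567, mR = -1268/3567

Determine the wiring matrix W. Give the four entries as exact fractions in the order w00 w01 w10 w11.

obs A: pose=(8,5,S) → sL=60/113, sR=12/17, mL=-1698/1921, mR=-342/1921
obs B: pose=(8,-2,N) → sL=24/41, sR=40/87, mL=-2908/3567, mR=-1268/3567
sensor matrix S = [[60/113, 12/17], [24/41, 40/87]]; det S = -386176/2284069
solve [mL_A; mL_B] = S·[w00; w01] and [mR_A; mR_B] = S·[w10; w11]:
  w00 = -1, w01 = -1/2, w10 = -1, w11 = 1/2

-1 -1/2 -1 1/2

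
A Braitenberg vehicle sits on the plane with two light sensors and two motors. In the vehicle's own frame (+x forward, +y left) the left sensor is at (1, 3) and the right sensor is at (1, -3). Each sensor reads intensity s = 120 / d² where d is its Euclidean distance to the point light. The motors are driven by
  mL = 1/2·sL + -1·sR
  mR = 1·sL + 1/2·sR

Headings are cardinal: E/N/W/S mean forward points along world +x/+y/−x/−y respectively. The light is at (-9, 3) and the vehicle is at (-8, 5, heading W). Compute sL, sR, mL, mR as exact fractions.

120 24/5 276/5 612/5

left sensor world pos  = (-9, 2); dL² = 1
right sensor world pos = (-9, 8); dR² = 25
sL = 120/1 = 120
sR = 120/25 = 24/5
mL = 1/2·sL + -1·sR = 276/5
mR = 1·sL + 1/2·sR = 612/5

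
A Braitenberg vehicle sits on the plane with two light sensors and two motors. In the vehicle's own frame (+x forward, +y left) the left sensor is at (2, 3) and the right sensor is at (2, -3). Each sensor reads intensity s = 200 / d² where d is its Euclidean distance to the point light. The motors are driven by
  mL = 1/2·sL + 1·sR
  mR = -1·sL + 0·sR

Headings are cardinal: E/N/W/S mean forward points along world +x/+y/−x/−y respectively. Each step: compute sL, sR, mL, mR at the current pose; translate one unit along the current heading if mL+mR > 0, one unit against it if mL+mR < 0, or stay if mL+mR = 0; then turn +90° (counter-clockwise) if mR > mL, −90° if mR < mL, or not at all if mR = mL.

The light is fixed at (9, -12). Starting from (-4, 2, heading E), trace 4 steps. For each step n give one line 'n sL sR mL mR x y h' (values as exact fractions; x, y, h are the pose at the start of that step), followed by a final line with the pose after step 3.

n=0: pose=(-4,2,E); sL=20/41, sR=100/121; mL=5310/4961, mR=-20/41; mL+mR=2890/4961 → advance +1; mR−mL=-7730/4961 → turn -1·90°
n=1: pose=(-3,2,S); sL=8/9, sR=200/369; mL=364/369, mR=-8/9; mL+mR=4/41 → advance +1; mR−mL=-692/369 → turn -1·90°
n=2: pose=(-3,1,W); sL=25/37, sR=50/113; mL=6525/8362, mR=-25/37; mL+mR=875/8362 → advance +1; mR−mL=-12175/8362 → turn -1·90°
n=3: pose=(-4,1,N); sL=200/481, sR=8/13; mL=396/481, mR=-200/481; mL+mR=196/481 → advance +1; mR−mL=-596/481 → turn -1·90°

0 20/41 100/121 5310/4961 -20/41 -4 2 E
1 8/9 200/369 364/369 -8/9 -3 2 S
2 25/37 50/113 6525/8362 -25/37 -3 1 W
3 200/481 8/13 396/481 -200/481 -4 1 N
final -4 2 E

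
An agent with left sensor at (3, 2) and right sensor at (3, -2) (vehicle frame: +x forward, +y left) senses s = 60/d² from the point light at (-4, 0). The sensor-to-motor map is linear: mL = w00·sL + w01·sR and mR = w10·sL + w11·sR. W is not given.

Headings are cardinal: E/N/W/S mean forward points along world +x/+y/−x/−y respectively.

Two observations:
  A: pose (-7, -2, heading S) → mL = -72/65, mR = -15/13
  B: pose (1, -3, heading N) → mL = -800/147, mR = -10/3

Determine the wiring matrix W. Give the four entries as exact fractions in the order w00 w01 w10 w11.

-1 1 -1/2 0

obs A: pose=(-7,-2,S) → sL=30/13, sR=6/5, mL=-72/65, mR=-15/13
obs B: pose=(1,-3,N) → sL=20/3, sR=60/49, mL=-800/147, mR=-10/3
sensor matrix S = [[30/13, 6/5], [20/3, 60/49]]; det S = -3296/637
solve [mL_A; mL_B] = S·[w00; w01] and [mR_A; mR_B] = S·[w10; w11]:
  w00 = -1, w01 = 1, w10 = -1/2, w11 = 0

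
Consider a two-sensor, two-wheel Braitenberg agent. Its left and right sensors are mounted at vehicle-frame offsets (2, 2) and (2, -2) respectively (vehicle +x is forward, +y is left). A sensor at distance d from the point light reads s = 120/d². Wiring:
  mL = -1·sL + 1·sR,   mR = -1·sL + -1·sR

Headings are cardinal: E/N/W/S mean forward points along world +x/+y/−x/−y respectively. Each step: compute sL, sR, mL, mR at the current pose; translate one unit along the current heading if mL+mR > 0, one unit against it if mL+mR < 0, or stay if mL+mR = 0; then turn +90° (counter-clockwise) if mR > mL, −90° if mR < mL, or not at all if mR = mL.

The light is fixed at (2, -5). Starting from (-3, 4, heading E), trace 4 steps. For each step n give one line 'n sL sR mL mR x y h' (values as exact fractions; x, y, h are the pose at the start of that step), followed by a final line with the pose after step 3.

0 12/13 60/29 432/377 -1128/377 -3 4 E
1 24/13 120/113 -1152/1469 -4272/1469 -4 4 S
2 15/16 15/26 -75/208 -315/208 -4 5 W
3 120/193 40/51 1600/9843 -13840/9843 -3 5 N
final -3 4 E

n=0: pose=(-3,4,E); sL=12/13, sR=60/29; mL=432/377, mR=-1128/377; mL+mR=-24/13 → advance -1; mR−mL=-120/29 → turn -1·90°
n=1: pose=(-4,4,S); sL=24/13, sR=120/113; mL=-1152/1469, mR=-4272/1469; mL+mR=-48/13 → advance -1; mR−mL=-240/113 → turn -1·90°
n=2: pose=(-4,5,W); sL=15/16, sR=15/26; mL=-75/208, mR=-315/208; mL+mR=-15/8 → advance -1; mR−mL=-15/13 → turn -1·90°
n=3: pose=(-3,5,N); sL=120/193, sR=40/51; mL=1600/9843, mR=-13840/9843; mL+mR=-240/193 → advance -1; mR−mL=-80/51 → turn -1·90°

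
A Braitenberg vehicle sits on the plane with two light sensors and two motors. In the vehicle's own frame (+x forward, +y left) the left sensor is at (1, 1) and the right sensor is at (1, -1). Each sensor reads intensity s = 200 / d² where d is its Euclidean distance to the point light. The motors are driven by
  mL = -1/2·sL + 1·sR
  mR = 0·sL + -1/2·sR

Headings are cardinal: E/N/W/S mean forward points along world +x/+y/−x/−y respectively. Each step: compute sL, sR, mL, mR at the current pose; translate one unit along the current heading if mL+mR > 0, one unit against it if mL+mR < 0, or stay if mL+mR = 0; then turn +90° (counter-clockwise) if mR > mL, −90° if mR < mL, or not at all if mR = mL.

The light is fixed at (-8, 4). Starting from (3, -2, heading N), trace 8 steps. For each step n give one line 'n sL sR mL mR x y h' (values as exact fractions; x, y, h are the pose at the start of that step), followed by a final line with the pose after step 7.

0 8/5 200/169 324/845 -100/169 3 -2 N
1 10/9 25/26 95/234 -25/52 3 -3 E
2 40/37 40/29 900/1073 -20/29 2 -3 S
3 100/81 20/13 970/1053 -10/13 2 -4 W
4 200/113 200/149 7700/16837 -100/149 1 -4 N
5 50/41 1 16/41 -1/2 1 -5 E
6 200/181 200/149 21300/26969 -100/149 0 -5 S
7 20/17 20/13 210/221 -10/13 0 -6 W
final -1 -6 N

n=0: pose=(3,-2,N); sL=8/5, sR=200/169; mL=324/845, mR=-100/169; mL+mR=-176/845 → advance -1; mR−mL=-824/845 → turn -1·90°
n=1: pose=(3,-3,E); sL=10/9, sR=25/26; mL=95/234, mR=-25/52; mL+mR=-35/468 → advance -1; mR−mL=-415/468 → turn -1·90°
n=2: pose=(2,-3,S); sL=40/37, sR=40/29; mL=900/1073, mR=-20/29; mL+mR=160/1073 → advance +1; mR−mL=-1640/1073 → turn -1·90°
n=3: pose=(2,-4,W); sL=100/81, sR=20/13; mL=970/1053, mR=-10/13; mL+mR=160/1053 → advance +1; mR−mL=-1780/1053 → turn -1·90°
n=4: pose=(1,-4,N); sL=200/113, sR=200/149; mL=7700/16837, mR=-100/149; mL+mR=-3600/16837 → advance -1; mR−mL=-19000/16837 → turn -1·90°
n=5: pose=(1,-5,E); sL=50/41, sR=1; mL=16/41, mR=-1/2; mL+mR=-9/82 → advance -1; mR−mL=-73/82 → turn -1·90°
n=6: pose=(0,-5,S); sL=200/181, sR=200/149; mL=21300/26969, mR=-100/149; mL+mR=3200/26969 → advance +1; mR−mL=-39400/26969 → turn -1·90°
n=7: pose=(0,-6,W); sL=20/17, sR=20/13; mL=210/221, mR=-10/13; mL+mR=40/221 → advance +1; mR−mL=-380/221 → turn -1·90°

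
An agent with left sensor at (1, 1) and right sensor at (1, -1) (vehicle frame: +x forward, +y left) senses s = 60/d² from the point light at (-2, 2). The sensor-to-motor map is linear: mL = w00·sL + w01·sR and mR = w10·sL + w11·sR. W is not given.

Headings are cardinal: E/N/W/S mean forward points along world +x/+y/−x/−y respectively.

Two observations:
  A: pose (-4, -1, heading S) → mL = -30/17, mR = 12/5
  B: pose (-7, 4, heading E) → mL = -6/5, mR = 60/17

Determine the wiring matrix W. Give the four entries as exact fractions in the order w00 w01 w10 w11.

obs A: pose=(-4,-1,S) → sL=60/17, sR=12/5, mL=-30/17, mR=12/5
obs B: pose=(-7,4,E) → sL=12/5, sR=60/17, mL=-6/5, mR=60/17
sensor matrix S = [[60/17, 12/5], [12/5, 60/17]]; det S = 48384/7225
solve [mL_A; mL_B] = S·[w00; w01] and [mR_A; mR_B] = S·[w10; w11]:
  w00 = -1/2, w01 = 0, w10 = 0, w11 = 1

-1/2 0 0 1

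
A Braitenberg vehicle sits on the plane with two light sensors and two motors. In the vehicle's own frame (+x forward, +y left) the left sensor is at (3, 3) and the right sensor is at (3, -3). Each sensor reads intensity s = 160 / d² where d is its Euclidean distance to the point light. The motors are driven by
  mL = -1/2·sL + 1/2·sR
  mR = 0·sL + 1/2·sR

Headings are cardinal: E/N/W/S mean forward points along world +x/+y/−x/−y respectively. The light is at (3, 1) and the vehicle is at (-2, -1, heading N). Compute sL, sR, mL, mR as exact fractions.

left sensor world pos  = (-5, 2); dL² = 65
right sensor world pos = (1, 2); dR² = 5
sL = 160/65 = 32/13
sR = 160/5 = 32
mL = -1/2·sL + 1/2·sR = 192/13
mR = 0·sL + 1/2·sR = 16

32/13 32 192/13 16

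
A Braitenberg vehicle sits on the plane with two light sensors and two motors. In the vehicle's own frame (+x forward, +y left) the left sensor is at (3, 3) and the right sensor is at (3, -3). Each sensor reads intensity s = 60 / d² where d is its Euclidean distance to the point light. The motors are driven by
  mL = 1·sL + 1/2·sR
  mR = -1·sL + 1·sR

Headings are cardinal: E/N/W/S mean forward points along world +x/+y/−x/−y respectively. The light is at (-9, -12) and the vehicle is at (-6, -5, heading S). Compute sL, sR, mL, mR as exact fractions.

15/13 15/4 315/104 135/52

left sensor world pos  = (-3, -8); dL² = 52
right sensor world pos = (-9, -8); dR² = 16
sL = 60/52 = 15/13
sR = 60/16 = 15/4
mL = 1·sL + 1/2·sR = 315/104
mR = -1·sL + 1·sR = 135/52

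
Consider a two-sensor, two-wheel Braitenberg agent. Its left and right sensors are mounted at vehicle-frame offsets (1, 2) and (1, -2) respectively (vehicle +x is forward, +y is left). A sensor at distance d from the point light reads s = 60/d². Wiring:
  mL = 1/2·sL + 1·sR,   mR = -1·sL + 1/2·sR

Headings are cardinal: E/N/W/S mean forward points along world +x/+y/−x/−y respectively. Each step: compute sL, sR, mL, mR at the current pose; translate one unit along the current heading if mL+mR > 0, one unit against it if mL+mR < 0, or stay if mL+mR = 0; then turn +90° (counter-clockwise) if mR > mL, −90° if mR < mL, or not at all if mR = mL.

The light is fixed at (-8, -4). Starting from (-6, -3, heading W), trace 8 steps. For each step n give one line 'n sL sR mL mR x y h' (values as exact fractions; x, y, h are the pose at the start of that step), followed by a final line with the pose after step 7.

n=0: pose=(-6,-3,W); sL=30, sR=6; mL=21, mR=-27; mL+mR=-6 → advance -1; mR−mL=-48 → turn -1·90°
n=1: pose=(-5,-3,N); sL=12, sR=60/29; mL=234/29, mR=-318/29; mL+mR=-84/29 → advance -1; mR−mL=-552/29 → turn -1·90°
n=2: pose=(-5,-4,E); sL=3, sR=3; mL=9/2, mR=-3/2; mL+mR=3 → advance +1; mR−mL=-6 → turn -1·90°
n=3: pose=(-4,-4,S); sL=60/37, sR=12; mL=474/37, mR=162/37; mL+mR=636/37 → advance +1; mR−mL=-312/37 → turn -1·90°
n=4: pose=(-4,-5,W); sL=10/3, sR=6; mL=23/3, mR=-1/3; mL+mR=22/3 → advance +1; mR−mL=-8 → turn -1·90°
n=5: pose=(-5,-5,N); sL=60, sR=12/5; mL=162/5, mR=-294/5; mL+mR=-132/5 → advance -1; mR−mL=-456/5 → turn -1·90°
n=6: pose=(-5,-6,E); sL=15/4, sR=15/8; mL=15/4, mR=-45/16; mL+mR=15/16 → advance +1; mR−mL=-105/16 → turn -1·90°
n=7: pose=(-4,-6,S); sL=4/3, sR=60/13; mL=206/39, mR=38/39; mL+mR=244/39 → advance +1; mR−mL=-56/13 → turn -1·90°

0 30 6 21 -27 -6 -3 W
1 12 60/29 234/29 -318/29 -5 -3 N
2 3 3 9/2 -3/2 -5 -4 E
3 60/37 12 474/37 162/37 -4 -4 S
4 10/3 6 23/3 -1/3 -4 -5 W
5 60 12/5 162/5 -294/5 -5 -5 N
6 15/4 15/8 15/4 -45/16 -5 -6 E
7 4/3 60/13 206/39 38/39 -4 -6 S
final -4 -7 W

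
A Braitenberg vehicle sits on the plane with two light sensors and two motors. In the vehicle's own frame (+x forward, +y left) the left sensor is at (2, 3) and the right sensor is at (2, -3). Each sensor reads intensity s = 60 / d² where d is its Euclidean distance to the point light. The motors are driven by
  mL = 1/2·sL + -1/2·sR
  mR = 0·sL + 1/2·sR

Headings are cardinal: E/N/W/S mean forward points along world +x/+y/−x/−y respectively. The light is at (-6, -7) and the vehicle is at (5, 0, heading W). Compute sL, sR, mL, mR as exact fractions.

60/97 60/181 2520/17557 30/181

left sensor world pos  = (3, -3); dL² = 97
right sensor world pos = (3, 3); dR² = 181
sL = 60/97 = 60/97
sR = 60/181 = 60/181
mL = 1/2·sL + -1/2·sR = 2520/17557
mR = 0·sL + 1/2·sR = 30/181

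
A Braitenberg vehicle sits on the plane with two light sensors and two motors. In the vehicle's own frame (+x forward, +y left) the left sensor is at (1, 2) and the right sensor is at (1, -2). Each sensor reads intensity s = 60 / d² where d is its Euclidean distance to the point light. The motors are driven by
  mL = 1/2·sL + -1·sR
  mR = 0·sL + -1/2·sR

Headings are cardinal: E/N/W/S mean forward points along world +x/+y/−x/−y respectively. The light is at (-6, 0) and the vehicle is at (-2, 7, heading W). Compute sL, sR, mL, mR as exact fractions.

left sensor world pos  = (-3, 5); dL² = 34
right sensor world pos = (-3, 9); dR² = 90
sL = 60/34 = 30/17
sR = 60/90 = 2/3
mL = 1/2·sL + -1·sR = 11/51
mR = 0·sL + -1/2·sR = -1/3

30/17 2/3 11/51 -1/3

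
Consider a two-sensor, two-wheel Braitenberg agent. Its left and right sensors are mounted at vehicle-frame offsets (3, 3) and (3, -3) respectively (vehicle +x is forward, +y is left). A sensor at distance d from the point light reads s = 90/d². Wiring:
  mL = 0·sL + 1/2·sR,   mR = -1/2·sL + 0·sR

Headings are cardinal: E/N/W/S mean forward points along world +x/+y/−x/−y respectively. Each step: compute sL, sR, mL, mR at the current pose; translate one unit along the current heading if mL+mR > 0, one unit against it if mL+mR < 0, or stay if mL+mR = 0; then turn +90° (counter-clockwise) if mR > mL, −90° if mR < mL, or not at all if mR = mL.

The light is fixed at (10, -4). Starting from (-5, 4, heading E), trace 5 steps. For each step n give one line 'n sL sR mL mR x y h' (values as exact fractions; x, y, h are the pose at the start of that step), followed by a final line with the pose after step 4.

n=0: pose=(-5,4,E); sL=18/53, sR=90/169; mL=45/169, mR=-9/53; mL+mR=864/8957 → advance +1; mR−mL=-3906/8957 → turn -1·90°
n=1: pose=(-4,4,S); sL=45/73, sR=45/157; mL=45/314, mR=-45/146; mL+mR=-1890/11461 → advance -1; mR−mL=-5175/11461 → turn -1·90°
n=2: pose=(-4,5,W); sL=18/65, sR=90/433; mL=45/433, mR=-9/65; mL+mR=-972/28145 → advance -1; mR−mL=-6822/28145 → turn -1·90°
n=3: pose=(-3,5,N); sL=9/40, sR=45/122; mL=45/244, mR=-9/80; mL+mR=351/4880 → advance +1; mR−mL=-1449/4880 → turn -1·90°
n=4: pose=(-3,6,E); sL=90/269, sR=90/149; mL=45/149, mR=-45/269; mL+mR=5400/40081 → advance +1; mR−mL=-18810/40081 → turn -1·90°

0 18/53 90/169 45/169 -9/53 -5 4 E
1 45/73 45/157 45/314 -45/146 -4 4 S
2 18/65 90/433 45/433 -9/65 -4 5 W
3 9/40 45/122 45/244 -9/80 -3 5 N
4 90/269 90/149 45/149 -45/269 -3 6 E
final -2 6 S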